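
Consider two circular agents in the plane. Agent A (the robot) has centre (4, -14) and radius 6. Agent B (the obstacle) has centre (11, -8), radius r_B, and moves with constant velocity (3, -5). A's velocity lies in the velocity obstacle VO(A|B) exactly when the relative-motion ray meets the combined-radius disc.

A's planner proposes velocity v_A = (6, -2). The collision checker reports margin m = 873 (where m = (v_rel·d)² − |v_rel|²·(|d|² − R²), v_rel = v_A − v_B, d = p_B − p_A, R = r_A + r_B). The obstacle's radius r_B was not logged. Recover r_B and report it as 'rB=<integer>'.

m = 873
d = (7, 6);  v_rel = (3, 3),  |v_rel|² = 18
v_rel×d = (3)·(6) − (3)·(7) = -3
since m = R²·18 − (-3)²:  R² = (9 + 873) / 18 = 49
R = √49 = 7  ⇒  r_B = 7 − 6 = 1

rB=1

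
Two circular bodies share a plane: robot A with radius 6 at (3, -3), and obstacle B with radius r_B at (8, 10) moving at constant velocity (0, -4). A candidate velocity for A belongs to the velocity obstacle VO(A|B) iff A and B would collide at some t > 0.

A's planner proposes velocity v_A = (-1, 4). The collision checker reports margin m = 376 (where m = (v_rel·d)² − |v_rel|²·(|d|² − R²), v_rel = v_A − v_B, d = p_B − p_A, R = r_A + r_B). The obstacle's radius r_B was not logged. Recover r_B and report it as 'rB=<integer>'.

m = 376
d = (5, 13);  v_rel = (-1, 8),  |v_rel|² = 65
v_rel×d = (-1)·(13) − (8)·(5) = -53
since m = R²·65 − (-53)²:  R² = (2809 + 376) / 65 = 49
R = √49 = 7  ⇒  r_B = 7 − 6 = 1

rB=1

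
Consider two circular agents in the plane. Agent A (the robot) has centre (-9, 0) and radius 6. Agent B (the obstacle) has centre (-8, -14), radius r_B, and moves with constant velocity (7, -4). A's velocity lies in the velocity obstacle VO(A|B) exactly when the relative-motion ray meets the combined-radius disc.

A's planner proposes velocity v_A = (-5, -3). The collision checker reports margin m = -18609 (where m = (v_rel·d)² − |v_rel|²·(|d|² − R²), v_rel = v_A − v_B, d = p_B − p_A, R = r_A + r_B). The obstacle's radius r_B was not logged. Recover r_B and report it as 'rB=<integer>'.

m = -18609
d = (1, -14);  v_rel = (-12, 1),  |v_rel|² = 145
v_rel×d = (-12)·(-14) − (1)·(1) = 167
since m = R²·145 − 167²:  R² = (27889 + -18609) / 145 = 64
R = √64 = 8  ⇒  r_B = 8 − 6 = 2

rB=2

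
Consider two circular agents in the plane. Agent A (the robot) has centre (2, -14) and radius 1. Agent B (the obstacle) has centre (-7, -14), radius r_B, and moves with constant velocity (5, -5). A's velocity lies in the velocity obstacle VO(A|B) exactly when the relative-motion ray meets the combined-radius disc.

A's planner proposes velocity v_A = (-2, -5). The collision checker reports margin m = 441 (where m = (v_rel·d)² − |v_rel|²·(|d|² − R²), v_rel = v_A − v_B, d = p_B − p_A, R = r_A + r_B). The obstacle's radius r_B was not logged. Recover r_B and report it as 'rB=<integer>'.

m = 441
d = (-9, 0);  v_rel = (-7, 0),  |v_rel|² = 49
v_rel×d = (-7)·(0) − (0)·(-9) = 0
since m = R²·49 − 0²:  R² = (0 + 441) / 49 = 9
R = √9 = 3  ⇒  r_B = 3 − 1 = 2

rB=2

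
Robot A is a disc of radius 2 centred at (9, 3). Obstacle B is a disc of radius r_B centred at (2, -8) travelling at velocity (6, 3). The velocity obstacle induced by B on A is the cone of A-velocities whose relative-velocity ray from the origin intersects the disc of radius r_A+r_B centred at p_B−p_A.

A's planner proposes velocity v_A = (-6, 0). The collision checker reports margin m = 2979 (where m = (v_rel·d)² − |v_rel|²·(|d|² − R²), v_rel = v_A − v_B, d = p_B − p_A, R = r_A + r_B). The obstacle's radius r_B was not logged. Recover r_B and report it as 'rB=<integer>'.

m = 2979
d = (-7, -11);  v_rel = (-12, -3),  |v_rel|² = 153
v_rel×d = (-12)·(-11) − (-3)·(-7) = 111
since m = R²·153 − 111²:  R² = (12321 + 2979) / 153 = 100
R = √100 = 10  ⇒  r_B = 10 − 2 = 8

rB=8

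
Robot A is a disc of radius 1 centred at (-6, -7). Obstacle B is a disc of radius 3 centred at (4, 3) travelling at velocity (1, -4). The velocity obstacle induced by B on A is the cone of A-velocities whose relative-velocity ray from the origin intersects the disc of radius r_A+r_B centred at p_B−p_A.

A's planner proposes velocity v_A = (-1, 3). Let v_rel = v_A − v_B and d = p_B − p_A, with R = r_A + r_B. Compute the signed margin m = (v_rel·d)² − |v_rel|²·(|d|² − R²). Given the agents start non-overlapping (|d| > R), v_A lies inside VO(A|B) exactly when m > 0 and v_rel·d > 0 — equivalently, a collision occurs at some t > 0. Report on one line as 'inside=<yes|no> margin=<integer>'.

d = (10, 10),  |d|² = 200;  R = 1+3 = 4,  c = 200−4² = 184
v_rel = (-2, 7),  |v_rel|² = 53;  v_rel·d = (-2)·(10) + (7)·(10) = 50
53·t² − 100·t + 184 = 0  ⇒  m = 50² − 53·184 = -7252
m = -7252 < 0,  v_rel·d = 50 > 0  ⇒  outside

inside=no margin=-7252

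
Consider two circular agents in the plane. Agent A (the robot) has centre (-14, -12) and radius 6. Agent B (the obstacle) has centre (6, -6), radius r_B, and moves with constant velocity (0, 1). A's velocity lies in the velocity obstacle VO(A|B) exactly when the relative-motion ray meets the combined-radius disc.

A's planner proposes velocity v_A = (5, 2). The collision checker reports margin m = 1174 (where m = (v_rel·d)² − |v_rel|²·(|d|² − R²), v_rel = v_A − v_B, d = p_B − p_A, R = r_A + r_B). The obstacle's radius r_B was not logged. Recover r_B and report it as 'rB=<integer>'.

m = 1174
d = (20, 6);  v_rel = (5, 1),  |v_rel|² = 26
v_rel×d = (5)·(6) − (1)·(20) = 10
since m = R²·26 − 10²:  R² = (100 + 1174) / 26 = 49
R = √49 = 7  ⇒  r_B = 7 − 6 = 1

rB=1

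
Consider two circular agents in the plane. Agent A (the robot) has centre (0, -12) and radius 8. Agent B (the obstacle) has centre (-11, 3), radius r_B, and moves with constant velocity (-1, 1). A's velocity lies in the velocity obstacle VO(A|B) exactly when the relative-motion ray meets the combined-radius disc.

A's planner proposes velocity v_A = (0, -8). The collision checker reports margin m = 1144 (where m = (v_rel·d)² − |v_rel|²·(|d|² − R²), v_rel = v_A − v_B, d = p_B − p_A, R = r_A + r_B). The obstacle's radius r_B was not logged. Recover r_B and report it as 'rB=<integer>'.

m = 1144
d = (-11, 15);  v_rel = (1, -9),  |v_rel|² = 82
v_rel×d = (1)·(15) − (-9)·(-11) = -84
since m = R²·82 − (-84)²:  R² = (7056 + 1144) / 82 = 100
R = √100 = 10  ⇒  r_B = 10 − 8 = 2

rB=2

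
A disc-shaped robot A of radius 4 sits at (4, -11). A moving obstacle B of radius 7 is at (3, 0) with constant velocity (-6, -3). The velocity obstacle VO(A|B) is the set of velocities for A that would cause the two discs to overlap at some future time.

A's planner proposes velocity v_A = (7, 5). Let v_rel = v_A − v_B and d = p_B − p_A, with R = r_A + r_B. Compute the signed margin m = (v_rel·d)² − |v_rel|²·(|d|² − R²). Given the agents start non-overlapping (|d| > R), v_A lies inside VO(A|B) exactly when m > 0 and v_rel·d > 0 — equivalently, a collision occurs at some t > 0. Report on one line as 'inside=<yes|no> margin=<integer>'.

d = (-1, 11),  |d|² = 122;  R = 4+7 = 11,  c = 122−11² = 1
v_rel = (13, 8),  |v_rel|² = 233;  v_rel·d = (13)·(-1) + (8)·(11) = 75
233·t² − 150·t + 1 = 0  ⇒  m = 75² − 233·1 = 5392
m = 5392 > 0,  v_rel·d = 75 > 0  ⇒  inside

inside=yes margin=5392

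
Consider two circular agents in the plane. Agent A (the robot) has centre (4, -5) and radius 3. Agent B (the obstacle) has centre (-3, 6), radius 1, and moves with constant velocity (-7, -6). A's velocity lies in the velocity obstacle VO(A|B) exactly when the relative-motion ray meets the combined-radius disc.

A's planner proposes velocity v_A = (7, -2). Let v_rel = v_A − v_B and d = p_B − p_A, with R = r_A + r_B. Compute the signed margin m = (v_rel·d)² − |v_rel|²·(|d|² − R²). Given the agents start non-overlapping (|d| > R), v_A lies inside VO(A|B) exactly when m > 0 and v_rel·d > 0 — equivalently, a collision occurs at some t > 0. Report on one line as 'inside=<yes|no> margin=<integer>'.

d = (-7, 11),  |d|² = 170;  R = 3+1 = 4,  c = 170−4² = 154
v_rel = (14, 4),  |v_rel|² = 212;  v_rel·d = (14)·(-7) + (4)·(11) = -54
212·t² + 108·t + 154 = 0  ⇒  m = (-54)² − 212·154 = -29732
m = -29732 < 0,  v_rel·d = -54 < 0  ⇒  outside

inside=no margin=-29732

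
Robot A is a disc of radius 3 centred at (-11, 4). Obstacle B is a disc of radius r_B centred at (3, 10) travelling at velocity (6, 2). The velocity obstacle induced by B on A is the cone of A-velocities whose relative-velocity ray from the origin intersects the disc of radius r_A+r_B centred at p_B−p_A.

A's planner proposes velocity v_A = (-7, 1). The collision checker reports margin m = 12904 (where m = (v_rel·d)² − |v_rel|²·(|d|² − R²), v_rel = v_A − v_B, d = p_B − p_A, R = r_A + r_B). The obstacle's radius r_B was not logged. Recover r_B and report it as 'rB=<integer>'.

m = 12904
d = (14, 6);  v_rel = (-13, -1),  |v_rel|² = 170
v_rel×d = (-13)·(6) − (-1)·(14) = -64
since m = R²·170 − (-64)²:  R² = (4096 + 12904) / 170 = 100
R = √100 = 10  ⇒  r_B = 10 − 3 = 7

rB=7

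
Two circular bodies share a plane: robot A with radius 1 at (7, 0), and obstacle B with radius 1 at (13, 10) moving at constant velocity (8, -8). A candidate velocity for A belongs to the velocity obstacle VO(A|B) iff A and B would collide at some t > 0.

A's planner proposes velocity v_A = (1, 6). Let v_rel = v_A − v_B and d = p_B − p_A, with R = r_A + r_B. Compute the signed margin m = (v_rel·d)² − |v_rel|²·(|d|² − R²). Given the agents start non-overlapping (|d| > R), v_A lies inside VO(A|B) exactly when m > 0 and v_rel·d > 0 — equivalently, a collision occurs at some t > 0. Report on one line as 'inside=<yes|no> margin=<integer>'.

d = (6, 10),  |d|² = 136;  R = 1+1 = 2,  c = 136−2² = 132
v_rel = (-7, 14),  |v_rel|² = 245;  v_rel·d = (-7)·(6) + (14)·(10) = 98
245·t² − 196·t + 132 = 0  ⇒  m = 98² − 245·132 = -22736
m = -22736 < 0,  v_rel·d = 98 > 0  ⇒  outside

inside=no margin=-22736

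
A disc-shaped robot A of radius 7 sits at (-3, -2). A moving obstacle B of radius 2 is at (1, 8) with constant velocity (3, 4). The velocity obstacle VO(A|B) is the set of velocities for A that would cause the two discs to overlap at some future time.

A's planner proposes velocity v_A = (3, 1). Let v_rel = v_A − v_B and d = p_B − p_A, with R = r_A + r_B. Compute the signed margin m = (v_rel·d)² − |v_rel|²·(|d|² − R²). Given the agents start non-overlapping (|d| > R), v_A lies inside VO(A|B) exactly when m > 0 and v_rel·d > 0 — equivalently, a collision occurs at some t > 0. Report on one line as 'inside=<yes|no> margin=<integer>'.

d = (4, 10),  |d|² = 116;  R = 7+2 = 9,  c = 116−9² = 35
v_rel = (0, -3),  |v_rel|² = 9;  v_rel·d = (0)·(4) + (-3)·(10) = -30
9·t² + 60·t + 35 = 0  ⇒  m = (-30)² − 9·35 = 585
m = 585 > 0,  v_rel·d = -30 < 0  ⇒  outside

inside=no margin=585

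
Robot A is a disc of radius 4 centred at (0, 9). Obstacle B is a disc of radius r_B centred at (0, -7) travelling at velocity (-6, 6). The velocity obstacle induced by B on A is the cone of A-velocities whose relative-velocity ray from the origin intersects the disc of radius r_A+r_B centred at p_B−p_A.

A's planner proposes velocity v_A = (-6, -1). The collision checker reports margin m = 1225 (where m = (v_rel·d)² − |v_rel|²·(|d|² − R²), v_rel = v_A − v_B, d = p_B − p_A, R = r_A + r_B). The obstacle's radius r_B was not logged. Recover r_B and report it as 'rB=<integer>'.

m = 1225
d = (0, -16);  v_rel = (0, -7),  |v_rel|² = 49
v_rel×d = (0)·(-16) − (-7)·(0) = 0
since m = R²·49 − 0²:  R² = (0 + 1225) / 49 = 25
R = √25 = 5  ⇒  r_B = 5 − 4 = 1

rB=1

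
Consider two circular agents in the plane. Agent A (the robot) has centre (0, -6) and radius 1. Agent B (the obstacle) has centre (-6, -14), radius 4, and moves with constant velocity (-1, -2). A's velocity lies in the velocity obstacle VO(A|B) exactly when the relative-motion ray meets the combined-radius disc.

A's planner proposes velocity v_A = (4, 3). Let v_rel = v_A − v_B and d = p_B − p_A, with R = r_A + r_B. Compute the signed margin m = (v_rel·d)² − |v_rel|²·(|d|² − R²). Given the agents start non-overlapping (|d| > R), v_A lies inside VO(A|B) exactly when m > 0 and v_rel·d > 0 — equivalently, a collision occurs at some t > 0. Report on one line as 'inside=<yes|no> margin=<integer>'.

d = (-6, -8),  |d|² = 100;  R = 1+4 = 5,  c = 100−5² = 75
v_rel = (5, 5),  |v_rel|² = 50;  v_rel·d = (5)·(-6) + (5)·(-8) = -70
50·t² + 140·t + 75 = 0  ⇒  m = (-70)² − 50·75 = 1150
m = 1150 > 0,  v_rel·d = -70 < 0  ⇒  outside

inside=no margin=1150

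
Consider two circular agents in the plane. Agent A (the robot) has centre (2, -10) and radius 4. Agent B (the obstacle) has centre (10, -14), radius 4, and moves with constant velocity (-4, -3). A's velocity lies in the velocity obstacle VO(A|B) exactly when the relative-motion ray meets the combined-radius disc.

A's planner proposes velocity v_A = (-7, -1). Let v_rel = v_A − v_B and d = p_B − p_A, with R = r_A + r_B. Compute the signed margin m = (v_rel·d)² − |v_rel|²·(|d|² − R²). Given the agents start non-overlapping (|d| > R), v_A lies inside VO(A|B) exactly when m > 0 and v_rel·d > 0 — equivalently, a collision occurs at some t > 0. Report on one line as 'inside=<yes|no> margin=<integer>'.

d = (8, -4),  |d|² = 80;  R = 4+4 = 8,  c = 80−8² = 16
v_rel = (-3, 2),  |v_rel|² = 13;  v_rel·d = (-3)·(8) + (2)·(-4) = -32
13·t² + 64·t + 16 = 0  ⇒  m = (-32)² − 13·16 = 816
m = 816 > 0,  v_rel·d = -32 < 0  ⇒  outside

inside=no margin=816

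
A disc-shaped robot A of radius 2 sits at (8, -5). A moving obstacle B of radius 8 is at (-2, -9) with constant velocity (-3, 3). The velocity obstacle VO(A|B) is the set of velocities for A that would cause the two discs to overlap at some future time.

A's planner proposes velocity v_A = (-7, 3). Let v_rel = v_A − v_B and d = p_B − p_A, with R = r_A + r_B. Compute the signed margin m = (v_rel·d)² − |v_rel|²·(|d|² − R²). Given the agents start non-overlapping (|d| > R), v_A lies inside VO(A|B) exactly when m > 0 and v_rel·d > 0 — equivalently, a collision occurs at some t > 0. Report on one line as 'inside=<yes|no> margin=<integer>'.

d = (-10, -4),  |d|² = 116;  R = 2+8 = 10,  c = 116−10² = 16
v_rel = (-4, 0),  |v_rel|² = 16;  v_rel·d = (-4)·(-10) + (0)·(-4) = 40
16·t² − 80·t + 16 = 0  ⇒  m = 40² − 16·16 = 1344
m = 1344 > 0,  v_rel·d = 40 > 0  ⇒  inside

inside=yes margin=1344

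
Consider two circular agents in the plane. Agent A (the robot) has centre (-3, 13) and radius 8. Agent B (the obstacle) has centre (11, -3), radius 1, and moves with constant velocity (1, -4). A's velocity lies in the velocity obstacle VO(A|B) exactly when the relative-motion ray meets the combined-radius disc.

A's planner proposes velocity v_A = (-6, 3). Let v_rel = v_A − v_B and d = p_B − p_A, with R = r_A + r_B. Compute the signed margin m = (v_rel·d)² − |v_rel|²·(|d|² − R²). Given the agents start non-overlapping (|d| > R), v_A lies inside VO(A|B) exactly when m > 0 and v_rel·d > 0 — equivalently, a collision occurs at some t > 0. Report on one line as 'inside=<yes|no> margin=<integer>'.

d = (14, -16),  |d|² = 452;  R = 8+1 = 9,  c = 452−9² = 371
v_rel = (-7, 7),  |v_rel|² = 98;  v_rel·d = (-7)·(14) + (7)·(-16) = -210
98·t² + 420·t + 371 = 0  ⇒  m = (-210)² − 98·371 = 7742
m = 7742 > 0,  v_rel·d = -210 < 0  ⇒  outside

inside=no margin=7742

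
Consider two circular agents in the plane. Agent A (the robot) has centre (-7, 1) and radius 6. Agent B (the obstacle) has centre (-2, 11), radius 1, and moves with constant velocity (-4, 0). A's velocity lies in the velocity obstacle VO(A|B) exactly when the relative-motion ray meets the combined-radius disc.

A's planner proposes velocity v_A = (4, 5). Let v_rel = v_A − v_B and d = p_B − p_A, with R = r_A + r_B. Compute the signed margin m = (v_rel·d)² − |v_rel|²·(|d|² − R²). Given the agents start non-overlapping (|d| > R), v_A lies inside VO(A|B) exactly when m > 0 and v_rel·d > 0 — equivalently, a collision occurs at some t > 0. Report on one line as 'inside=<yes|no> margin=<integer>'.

d = (5, 10),  |d|² = 125;  R = 6+1 = 7,  c = 125−7² = 76
v_rel = (8, 5),  |v_rel|² = 89;  v_rel·d = (8)·(5) + (5)·(10) = 90
89·t² − 180·t + 76 = 0  ⇒  m = 90² − 89·76 = 1336
m = 1336 > 0,  v_rel·d = 90 > 0  ⇒  inside

inside=yes margin=1336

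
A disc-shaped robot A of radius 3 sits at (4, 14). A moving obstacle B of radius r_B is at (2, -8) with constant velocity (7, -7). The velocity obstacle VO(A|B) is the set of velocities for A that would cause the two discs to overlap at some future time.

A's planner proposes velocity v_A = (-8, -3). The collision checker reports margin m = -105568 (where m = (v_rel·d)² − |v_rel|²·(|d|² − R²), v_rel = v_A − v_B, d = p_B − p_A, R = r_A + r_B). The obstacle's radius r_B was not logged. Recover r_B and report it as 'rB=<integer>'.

m = -105568
d = (-2, -22);  v_rel = (-15, 4),  |v_rel|² = 241
v_rel×d = (-15)·(-22) − (4)·(-2) = 338
since m = R²·241 − 338²:  R² = (114244 + -105568) / 241 = 36
R = √36 = 6  ⇒  r_B = 6 − 3 = 3

rB=3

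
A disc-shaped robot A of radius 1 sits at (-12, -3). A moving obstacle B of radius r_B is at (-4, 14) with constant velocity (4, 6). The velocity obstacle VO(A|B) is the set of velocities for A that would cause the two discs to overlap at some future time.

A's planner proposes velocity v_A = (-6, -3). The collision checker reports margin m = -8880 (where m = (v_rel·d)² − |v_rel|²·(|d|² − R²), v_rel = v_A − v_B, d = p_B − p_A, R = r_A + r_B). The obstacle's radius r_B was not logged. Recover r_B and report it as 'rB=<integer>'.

m = -8880
d = (8, 17);  v_rel = (-10, -9),  |v_rel|² = 181
v_rel×d = (-10)·(17) − (-9)·(8) = -98
since m = R²·181 − (-98)²:  R² = (9604 + -8880) / 181 = 4
R = √4 = 2  ⇒  r_B = 2 − 1 = 1

rB=1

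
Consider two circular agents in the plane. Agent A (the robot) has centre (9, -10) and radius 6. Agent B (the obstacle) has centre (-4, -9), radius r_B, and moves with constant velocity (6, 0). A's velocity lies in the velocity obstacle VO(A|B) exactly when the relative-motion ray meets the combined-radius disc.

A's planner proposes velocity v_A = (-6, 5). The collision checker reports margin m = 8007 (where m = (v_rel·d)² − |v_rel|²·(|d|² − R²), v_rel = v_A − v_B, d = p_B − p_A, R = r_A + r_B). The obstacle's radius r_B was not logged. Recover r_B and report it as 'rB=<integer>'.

m = 8007
d = (-13, 1);  v_rel = (-12, 5),  |v_rel|² = 169
v_rel×d = (-12)·(1) − (5)·(-13) = 53
since m = R²·169 − 53²:  R² = (2809 + 8007) / 169 = 64
R = √64 = 8  ⇒  r_B = 8 − 6 = 2

rB=2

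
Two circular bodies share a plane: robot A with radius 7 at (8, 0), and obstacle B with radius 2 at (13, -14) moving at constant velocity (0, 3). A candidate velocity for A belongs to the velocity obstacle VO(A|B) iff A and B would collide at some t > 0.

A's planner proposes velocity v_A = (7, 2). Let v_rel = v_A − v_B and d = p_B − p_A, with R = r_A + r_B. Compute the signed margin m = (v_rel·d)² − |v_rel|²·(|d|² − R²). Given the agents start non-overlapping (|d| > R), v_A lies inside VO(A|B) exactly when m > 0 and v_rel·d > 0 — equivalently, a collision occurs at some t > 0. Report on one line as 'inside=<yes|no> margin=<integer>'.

d = (5, -14),  |d|² = 221;  R = 7+2 = 9,  c = 221−9² = 140
v_rel = (7, -1),  |v_rel|² = 50;  v_rel·d = (7)·(5) + (-1)·(-14) = 49
50·t² − 98·t + 140 = 0  ⇒  m = 49² − 50·140 = -4599
m = -4599 < 0,  v_rel·d = 49 > 0  ⇒  outside

inside=no margin=-4599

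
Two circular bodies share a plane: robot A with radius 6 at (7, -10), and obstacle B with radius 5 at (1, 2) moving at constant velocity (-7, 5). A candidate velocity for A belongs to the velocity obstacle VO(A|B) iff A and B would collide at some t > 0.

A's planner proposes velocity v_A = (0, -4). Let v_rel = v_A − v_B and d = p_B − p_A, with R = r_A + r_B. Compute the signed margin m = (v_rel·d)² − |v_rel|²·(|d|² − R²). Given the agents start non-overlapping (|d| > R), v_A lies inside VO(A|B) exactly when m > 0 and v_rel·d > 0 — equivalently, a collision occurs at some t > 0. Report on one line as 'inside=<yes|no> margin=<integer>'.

d = (-6, 12),  |d|² = 180;  R = 6+5 = 11,  c = 180−11² = 59
v_rel = (7, -9),  |v_rel|² = 130;  v_rel·d = (7)·(-6) + (-9)·(12) = -150
130·t² + 300·t + 59 = 0  ⇒  m = (-150)² − 130·59 = 14830
m = 14830 > 0,  v_rel·d = -150 < 0  ⇒  outside

inside=no margin=14830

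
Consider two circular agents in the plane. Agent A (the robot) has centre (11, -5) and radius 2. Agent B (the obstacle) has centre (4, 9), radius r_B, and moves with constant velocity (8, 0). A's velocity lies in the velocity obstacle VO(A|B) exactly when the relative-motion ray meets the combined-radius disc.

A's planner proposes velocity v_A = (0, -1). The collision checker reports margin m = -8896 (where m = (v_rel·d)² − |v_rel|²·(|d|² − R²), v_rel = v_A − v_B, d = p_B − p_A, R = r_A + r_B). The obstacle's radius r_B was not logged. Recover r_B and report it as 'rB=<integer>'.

m = -8896
d = (-7, 14);  v_rel = (-8, -1),  |v_rel|² = 65
v_rel×d = (-8)·(14) − (-1)·(-7) = -119
since m = R²·65 − (-119)²:  R² = (14161 + -8896) / 65 = 81
R = √81 = 9  ⇒  r_B = 9 − 2 = 7

rB=7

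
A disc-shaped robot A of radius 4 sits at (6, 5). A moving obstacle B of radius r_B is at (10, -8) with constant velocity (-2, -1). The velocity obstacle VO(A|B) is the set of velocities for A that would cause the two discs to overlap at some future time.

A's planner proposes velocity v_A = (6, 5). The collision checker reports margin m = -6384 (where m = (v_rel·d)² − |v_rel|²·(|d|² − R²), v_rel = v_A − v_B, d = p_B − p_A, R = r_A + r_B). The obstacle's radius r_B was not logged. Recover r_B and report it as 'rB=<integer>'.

m = -6384
d = (4, -13);  v_rel = (8, 6),  |v_rel|² = 100
v_rel×d = (8)·(-13) − (6)·(4) = -128
since m = R²·100 − (-128)²:  R² = (16384 + -6384) / 100 = 100
R = √100 = 10  ⇒  r_B = 10 − 4 = 6

rB=6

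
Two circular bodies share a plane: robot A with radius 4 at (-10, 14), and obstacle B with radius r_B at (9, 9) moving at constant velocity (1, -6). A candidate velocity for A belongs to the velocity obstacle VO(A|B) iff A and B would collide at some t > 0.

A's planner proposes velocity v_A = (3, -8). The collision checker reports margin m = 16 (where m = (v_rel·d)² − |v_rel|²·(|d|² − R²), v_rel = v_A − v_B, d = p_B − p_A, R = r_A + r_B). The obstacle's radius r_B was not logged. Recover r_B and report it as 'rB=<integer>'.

m = 16
d = (19, -5);  v_rel = (2, -2),  |v_rel|² = 8
v_rel×d = (2)·(-5) − (-2)·(19) = 28
since m = R²·8 − 28²:  R² = (784 + 16) / 8 = 100
R = √100 = 10  ⇒  r_B = 10 − 4 = 6

rB=6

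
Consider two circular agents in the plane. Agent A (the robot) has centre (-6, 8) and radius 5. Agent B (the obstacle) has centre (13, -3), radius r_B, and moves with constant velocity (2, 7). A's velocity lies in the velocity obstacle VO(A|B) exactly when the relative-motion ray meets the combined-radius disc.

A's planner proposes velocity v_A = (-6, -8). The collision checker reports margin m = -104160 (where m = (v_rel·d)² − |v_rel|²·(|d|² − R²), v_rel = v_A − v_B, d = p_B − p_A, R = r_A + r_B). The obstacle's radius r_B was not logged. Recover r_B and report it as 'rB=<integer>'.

m = -104160
d = (19, -11);  v_rel = (-8, -15),  |v_rel|² = 289
v_rel×d = (-8)·(-11) − (-15)·(19) = 373
since m = R²·289 − 373²:  R² = (139129 + -104160) / 289 = 121
R = √121 = 11  ⇒  r_B = 11 − 5 = 6

rB=6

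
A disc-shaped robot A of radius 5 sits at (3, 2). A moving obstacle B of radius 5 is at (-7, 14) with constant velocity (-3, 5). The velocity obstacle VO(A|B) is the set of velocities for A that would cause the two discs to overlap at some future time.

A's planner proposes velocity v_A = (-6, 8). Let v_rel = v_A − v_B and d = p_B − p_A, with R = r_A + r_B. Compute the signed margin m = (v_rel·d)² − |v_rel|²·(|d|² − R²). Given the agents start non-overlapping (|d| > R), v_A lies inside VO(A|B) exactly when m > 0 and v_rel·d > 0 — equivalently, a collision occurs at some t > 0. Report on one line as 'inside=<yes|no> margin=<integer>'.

d = (-10, 12),  |d|² = 244;  R = 5+5 = 10,  c = 244−10² = 144
v_rel = (-3, 3),  |v_rel|² = 18;  v_rel·d = (-3)·(-10) + (3)·(12) = 66
18·t² − 132·t + 144 = 0  ⇒  m = 66² − 18·144 = 1764
m = 1764 > 0,  v_rel·d = 66 > 0  ⇒  inside

inside=yes margin=1764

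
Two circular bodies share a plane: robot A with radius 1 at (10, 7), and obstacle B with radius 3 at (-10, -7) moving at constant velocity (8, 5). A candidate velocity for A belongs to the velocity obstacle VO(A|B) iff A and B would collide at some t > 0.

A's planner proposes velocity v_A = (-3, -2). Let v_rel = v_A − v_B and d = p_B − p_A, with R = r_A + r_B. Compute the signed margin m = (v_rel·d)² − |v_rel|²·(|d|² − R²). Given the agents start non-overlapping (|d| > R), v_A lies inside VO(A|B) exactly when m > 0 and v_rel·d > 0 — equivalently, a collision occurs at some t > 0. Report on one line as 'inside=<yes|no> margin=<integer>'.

d = (-20, -14),  |d|² = 596;  R = 1+3 = 4,  c = 596−4² = 580
v_rel = (-11, -7),  |v_rel|² = 170;  v_rel·d = (-11)·(-20) + (-7)·(-14) = 318
170·t² − 636·t + 580 = 0  ⇒  m = 318² − 170·580 = 2524
m = 2524 > 0,  v_rel·d = 318 > 0  ⇒  inside

inside=yes margin=2524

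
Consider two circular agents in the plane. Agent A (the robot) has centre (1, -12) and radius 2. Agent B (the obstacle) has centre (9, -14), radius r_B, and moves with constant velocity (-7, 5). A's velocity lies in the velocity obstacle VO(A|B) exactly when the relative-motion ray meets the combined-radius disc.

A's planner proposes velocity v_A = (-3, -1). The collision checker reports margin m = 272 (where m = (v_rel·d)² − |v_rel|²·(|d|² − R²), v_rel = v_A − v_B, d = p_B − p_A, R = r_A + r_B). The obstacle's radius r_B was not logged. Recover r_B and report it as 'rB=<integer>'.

m = 272
d = (8, -2);  v_rel = (4, -6),  |v_rel|² = 52
v_rel×d = (4)·(-2) − (-6)·(8) = 40
since m = R²·52 − 40²:  R² = (1600 + 272) / 52 = 36
R = √36 = 6  ⇒  r_B = 6 − 2 = 4

rB=4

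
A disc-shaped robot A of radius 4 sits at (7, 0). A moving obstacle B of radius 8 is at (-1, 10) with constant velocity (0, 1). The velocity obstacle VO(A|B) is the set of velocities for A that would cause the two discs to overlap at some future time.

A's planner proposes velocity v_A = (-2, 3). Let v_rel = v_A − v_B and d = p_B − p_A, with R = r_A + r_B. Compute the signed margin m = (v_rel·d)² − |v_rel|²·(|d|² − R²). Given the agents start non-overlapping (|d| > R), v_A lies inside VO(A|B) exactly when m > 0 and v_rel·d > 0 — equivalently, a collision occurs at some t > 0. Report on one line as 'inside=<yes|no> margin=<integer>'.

d = (-8, 10),  |d|² = 164;  R = 4+8 = 12,  c = 164−12² = 20
v_rel = (-2, 2),  |v_rel|² = 8;  v_rel·d = (-2)·(-8) + (2)·(10) = 36
8·t² − 72·t + 20 = 0  ⇒  m = 36² − 8·20 = 1136
m = 1136 > 0,  v_rel·d = 36 > 0  ⇒  inside

inside=yes margin=1136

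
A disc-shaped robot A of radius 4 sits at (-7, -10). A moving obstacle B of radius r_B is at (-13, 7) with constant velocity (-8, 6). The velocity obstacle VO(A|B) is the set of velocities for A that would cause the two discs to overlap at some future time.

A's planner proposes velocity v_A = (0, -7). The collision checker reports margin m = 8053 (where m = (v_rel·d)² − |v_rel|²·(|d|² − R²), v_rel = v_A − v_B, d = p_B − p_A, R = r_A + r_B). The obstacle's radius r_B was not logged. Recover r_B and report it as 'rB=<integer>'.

m = 8053
d = (-6, 17);  v_rel = (8, -13),  |v_rel|² = 233
v_rel×d = (8)·(17) − (-13)·(-6) = 58
since m = R²·233 − 58²:  R² = (3364 + 8053) / 233 = 49
R = √49 = 7  ⇒  r_B = 7 − 4 = 3

rB=3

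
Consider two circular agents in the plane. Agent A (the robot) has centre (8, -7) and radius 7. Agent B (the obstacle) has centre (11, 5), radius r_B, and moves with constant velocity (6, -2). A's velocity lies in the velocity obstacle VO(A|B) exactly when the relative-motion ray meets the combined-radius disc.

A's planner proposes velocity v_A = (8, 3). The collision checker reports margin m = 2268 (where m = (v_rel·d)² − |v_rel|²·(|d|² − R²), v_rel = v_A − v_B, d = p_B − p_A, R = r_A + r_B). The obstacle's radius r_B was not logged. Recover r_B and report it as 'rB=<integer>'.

m = 2268
d = (3, 12);  v_rel = (2, 5),  |v_rel|² = 29
v_rel×d = (2)·(12) − (5)·(3) = 9
since m = R²·29 − 9²:  R² = (81 + 2268) / 29 = 81
R = √81 = 9  ⇒  r_B = 9 − 7 = 2

rB=2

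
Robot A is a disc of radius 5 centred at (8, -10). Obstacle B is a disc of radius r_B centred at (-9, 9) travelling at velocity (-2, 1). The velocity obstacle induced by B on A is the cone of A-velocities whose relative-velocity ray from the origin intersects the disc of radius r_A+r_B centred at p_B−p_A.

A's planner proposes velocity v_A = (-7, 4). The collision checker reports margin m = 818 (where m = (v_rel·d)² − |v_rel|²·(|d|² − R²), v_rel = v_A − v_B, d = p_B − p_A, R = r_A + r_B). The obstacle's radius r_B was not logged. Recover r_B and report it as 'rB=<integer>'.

m = 818
d = (-17, 19);  v_rel = (-5, 3),  |v_rel|² = 34
v_rel×d = (-5)·(19) − (3)·(-17) = -44
since m = R²·34 − (-44)²:  R² = (1936 + 818) / 34 = 81
R = √81 = 9  ⇒  r_B = 9 − 5 = 4

rB=4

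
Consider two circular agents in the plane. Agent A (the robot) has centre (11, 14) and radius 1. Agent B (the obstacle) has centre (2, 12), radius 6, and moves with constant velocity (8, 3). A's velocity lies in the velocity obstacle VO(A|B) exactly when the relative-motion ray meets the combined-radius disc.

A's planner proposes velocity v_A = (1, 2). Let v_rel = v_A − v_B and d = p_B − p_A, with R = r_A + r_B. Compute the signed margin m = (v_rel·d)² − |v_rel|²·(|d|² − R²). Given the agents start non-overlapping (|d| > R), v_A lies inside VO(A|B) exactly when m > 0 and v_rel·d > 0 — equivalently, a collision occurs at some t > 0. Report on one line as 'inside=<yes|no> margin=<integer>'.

d = (-9, -2),  |d|² = 85;  R = 1+6 = 7,  c = 85−7² = 36
v_rel = (-7, -1),  |v_rel|² = 50;  v_rel·d = (-7)·(-9) + (-1)·(-2) = 65
50·t² − 130·t + 36 = 0  ⇒  m = 65² − 50·36 = 2425
m = 2425 > 0,  v_rel·d = 65 > 0  ⇒  inside

inside=yes margin=2425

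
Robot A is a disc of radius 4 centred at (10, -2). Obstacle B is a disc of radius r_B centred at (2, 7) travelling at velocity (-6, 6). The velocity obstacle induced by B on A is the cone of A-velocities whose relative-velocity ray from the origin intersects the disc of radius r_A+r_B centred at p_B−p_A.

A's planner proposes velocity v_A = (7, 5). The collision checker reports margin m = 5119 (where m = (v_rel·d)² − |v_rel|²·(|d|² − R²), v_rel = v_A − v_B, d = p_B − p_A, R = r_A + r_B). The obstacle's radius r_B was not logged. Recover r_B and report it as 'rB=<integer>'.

m = 5119
d = (-8, 9);  v_rel = (13, -1),  |v_rel|² = 170
v_rel×d = (13)·(9) − (-1)·(-8) = 109
since m = R²·170 − 109²:  R² = (11881 + 5119) / 170 = 100
R = √100 = 10  ⇒  r_B = 10 − 4 = 6

rB=6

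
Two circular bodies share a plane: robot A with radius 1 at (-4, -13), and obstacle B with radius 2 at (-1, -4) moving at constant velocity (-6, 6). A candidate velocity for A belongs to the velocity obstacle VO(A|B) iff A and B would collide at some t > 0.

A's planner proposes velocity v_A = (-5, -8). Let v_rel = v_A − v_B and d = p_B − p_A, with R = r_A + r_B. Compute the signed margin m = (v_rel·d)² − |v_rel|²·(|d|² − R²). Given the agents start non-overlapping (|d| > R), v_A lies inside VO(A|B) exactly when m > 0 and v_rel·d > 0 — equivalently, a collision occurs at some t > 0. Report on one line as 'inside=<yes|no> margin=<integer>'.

d = (3, 9),  |d|² = 90;  R = 1+2 = 3,  c = 90−3² = 81
v_rel = (1, -14),  |v_rel|² = 197;  v_rel·d = (1)·(3) + (-14)·(9) = -123
197·t² + 246·t + 81 = 0  ⇒  m = (-123)² − 197·81 = -828
m = -828 < 0,  v_rel·d = -123 < 0  ⇒  outside

inside=no margin=-828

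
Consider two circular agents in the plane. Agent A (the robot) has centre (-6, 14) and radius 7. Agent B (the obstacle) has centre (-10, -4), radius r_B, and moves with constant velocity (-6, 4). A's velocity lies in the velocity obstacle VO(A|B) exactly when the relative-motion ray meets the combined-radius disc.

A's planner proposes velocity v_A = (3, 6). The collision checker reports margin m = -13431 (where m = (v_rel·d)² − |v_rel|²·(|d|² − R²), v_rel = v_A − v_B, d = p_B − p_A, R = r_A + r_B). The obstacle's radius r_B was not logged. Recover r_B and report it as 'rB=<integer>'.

m = -13431
d = (-4, -18);  v_rel = (9, 2),  |v_rel|² = 85
v_rel×d = (9)·(-18) − (2)·(-4) = -154
since m = R²·85 − (-154)²:  R² = (23716 + -13431) / 85 = 121
R = √121 = 11  ⇒  r_B = 11 − 7 = 4

rB=4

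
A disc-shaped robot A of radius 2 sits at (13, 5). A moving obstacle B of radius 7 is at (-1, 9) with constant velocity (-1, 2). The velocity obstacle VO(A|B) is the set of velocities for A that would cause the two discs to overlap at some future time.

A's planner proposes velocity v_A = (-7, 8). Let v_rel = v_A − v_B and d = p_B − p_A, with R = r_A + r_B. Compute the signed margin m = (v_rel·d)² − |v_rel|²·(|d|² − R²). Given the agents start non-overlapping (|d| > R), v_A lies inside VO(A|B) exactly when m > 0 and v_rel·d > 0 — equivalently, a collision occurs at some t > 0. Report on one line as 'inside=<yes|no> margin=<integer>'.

d = (-14, 4),  |d|² = 212;  R = 2+7 = 9,  c = 212−9² = 131
v_rel = (-6, 6),  |v_rel|² = 72;  v_rel·d = (-6)·(-14) + (6)·(4) = 108
72·t² − 216·t + 131 = 0  ⇒  m = 108² − 72·131 = 2232
m = 2232 > 0,  v_rel·d = 108 > 0  ⇒  inside

inside=yes margin=2232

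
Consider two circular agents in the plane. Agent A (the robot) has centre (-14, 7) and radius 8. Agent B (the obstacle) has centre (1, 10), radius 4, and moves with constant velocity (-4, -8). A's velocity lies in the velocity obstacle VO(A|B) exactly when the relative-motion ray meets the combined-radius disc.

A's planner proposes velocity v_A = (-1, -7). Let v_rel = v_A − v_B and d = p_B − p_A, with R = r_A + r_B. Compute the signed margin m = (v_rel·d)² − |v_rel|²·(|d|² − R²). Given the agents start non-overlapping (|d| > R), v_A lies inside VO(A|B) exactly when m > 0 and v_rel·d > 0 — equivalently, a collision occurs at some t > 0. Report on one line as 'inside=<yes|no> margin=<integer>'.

d = (15, 3),  |d|² = 234;  R = 8+4 = 12,  c = 234−12² = 90
v_rel = (3, 1),  |v_rel|² = 10;  v_rel·d = (3)·(15) + (1)·(3) = 48
10·t² − 96·t + 90 = 0  ⇒  m = 48² − 10·90 = 1404
m = 1404 > 0,  v_rel·d = 48 > 0  ⇒  inside

inside=yes margin=1404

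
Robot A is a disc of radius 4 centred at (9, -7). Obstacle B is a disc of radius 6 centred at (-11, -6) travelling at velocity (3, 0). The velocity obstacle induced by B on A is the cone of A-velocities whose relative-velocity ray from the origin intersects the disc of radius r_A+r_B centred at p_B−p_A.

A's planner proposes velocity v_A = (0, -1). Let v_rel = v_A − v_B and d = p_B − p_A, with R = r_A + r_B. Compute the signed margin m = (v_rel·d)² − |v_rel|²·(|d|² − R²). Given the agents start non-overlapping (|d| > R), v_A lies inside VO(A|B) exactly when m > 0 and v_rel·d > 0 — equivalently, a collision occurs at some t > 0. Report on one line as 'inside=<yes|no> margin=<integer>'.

d = (-20, 1),  |d|² = 401;  R = 4+6 = 10,  c = 401−10² = 301
v_rel = (-3, -1),  |v_rel|² = 10;  v_rel·d = (-3)·(-20) + (-1)·(1) = 59
10·t² − 118·t + 301 = 0  ⇒  m = 59² − 10·301 = 471
m = 471 > 0,  v_rel·d = 59 > 0  ⇒  inside

inside=yes margin=471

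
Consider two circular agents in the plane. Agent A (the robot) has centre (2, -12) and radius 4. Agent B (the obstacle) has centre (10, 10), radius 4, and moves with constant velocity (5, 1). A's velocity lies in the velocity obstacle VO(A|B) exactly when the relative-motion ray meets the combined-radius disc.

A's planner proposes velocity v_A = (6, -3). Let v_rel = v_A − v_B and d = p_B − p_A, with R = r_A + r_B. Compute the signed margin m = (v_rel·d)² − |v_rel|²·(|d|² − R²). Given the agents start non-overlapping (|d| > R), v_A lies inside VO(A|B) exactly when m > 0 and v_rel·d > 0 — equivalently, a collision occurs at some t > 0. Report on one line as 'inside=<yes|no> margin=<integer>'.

d = (8, 22),  |d|² = 548;  R = 4+4 = 8,  c = 548−8² = 484
v_rel = (1, -4),  |v_rel|² = 17;  v_rel·d = (1)·(8) + (-4)·(22) = -80
17·t² + 160·t + 484 = 0  ⇒  m = (-80)² − 17·484 = -1828
m = -1828 < 0,  v_rel·d = -80 < 0  ⇒  outside

inside=no margin=-1828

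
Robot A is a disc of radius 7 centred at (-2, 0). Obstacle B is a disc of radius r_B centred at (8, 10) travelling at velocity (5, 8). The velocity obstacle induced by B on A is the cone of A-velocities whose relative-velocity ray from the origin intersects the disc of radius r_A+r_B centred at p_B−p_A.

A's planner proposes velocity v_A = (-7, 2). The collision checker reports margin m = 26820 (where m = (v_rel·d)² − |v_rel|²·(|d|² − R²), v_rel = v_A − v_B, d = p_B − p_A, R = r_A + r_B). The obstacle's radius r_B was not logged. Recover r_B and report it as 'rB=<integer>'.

m = 26820
d = (10, 10);  v_rel = (-12, -6),  |v_rel|² = 180
v_rel×d = (-12)·(10) − (-6)·(10) = -60
since m = R²·180 − (-60)²:  R² = (3600 + 26820) / 180 = 169
R = √169 = 13  ⇒  r_B = 13 − 7 = 6

rB=6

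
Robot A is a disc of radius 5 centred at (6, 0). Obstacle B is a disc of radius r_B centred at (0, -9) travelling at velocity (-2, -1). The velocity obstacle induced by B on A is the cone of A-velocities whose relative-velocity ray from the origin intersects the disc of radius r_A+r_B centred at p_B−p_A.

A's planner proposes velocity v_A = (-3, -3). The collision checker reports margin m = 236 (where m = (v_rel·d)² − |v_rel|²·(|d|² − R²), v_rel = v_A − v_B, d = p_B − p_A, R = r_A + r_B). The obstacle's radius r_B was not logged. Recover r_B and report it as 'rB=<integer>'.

m = 236
d = (-6, -9);  v_rel = (-1, -2),  |v_rel|² = 5
v_rel×d = (-1)·(-9) − (-2)·(-6) = -3
since m = R²·5 − (-3)²:  R² = (9 + 236) / 5 = 49
R = √49 = 7  ⇒  r_B = 7 − 5 = 2

rB=2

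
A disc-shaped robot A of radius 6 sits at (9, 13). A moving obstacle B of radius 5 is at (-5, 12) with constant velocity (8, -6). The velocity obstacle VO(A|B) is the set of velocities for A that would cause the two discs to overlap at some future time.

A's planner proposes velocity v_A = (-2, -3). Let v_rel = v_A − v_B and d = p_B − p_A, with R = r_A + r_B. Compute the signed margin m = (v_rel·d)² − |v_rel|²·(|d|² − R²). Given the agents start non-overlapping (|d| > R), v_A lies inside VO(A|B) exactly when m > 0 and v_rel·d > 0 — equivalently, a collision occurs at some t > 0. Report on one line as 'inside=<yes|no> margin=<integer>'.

d = (-14, -1),  |d|² = 197;  R = 6+5 = 11,  c = 197−11² = 76
v_rel = (-10, 3),  |v_rel|² = 109;  v_rel·d = (-10)·(-14) + (3)·(-1) = 137
109·t² − 274·t + 76 = 0  ⇒  m = 137² − 109·76 = 10485
m = 10485 > 0,  v_rel·d = 137 > 0  ⇒  inside

inside=yes margin=10485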